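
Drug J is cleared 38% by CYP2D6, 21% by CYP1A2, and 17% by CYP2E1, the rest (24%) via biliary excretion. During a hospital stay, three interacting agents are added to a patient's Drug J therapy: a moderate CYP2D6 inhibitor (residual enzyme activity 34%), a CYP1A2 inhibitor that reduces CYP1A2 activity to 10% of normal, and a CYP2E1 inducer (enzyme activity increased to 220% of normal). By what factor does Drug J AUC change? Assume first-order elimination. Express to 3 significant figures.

1.31

CYP2D6: 0.38 × 0.34 = 0.1292
CYP1A2: 0.21 × 0.1 = 0.021
CYP2E1: 0.17 × 2.2 = 0.374
Other: 0.24 (unchanged)
Relative clearance = 0.1292 + 0.021 + 0.374 + 0.24 = 0.7642.
AUC ∝ 1/CL: fold-change = 1 / 0.7642 = 1.31.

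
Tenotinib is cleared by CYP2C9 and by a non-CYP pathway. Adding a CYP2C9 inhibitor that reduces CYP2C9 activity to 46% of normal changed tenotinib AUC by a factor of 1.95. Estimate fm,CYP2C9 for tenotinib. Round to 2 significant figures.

Let x = fm,CYP2C9. Because AUC ∝ 1/CL, relative clearance fell to 1/1.95 = 0.5128.
Only the CYP2C9 route changed, so 0.5128 = x·0.46 + (1 − x), giving x = 0.90.

0.90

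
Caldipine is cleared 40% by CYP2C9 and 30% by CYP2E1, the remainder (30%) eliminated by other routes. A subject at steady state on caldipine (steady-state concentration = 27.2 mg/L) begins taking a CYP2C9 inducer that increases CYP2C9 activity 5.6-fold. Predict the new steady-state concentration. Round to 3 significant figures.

CYP2C9: 0.4 × 5.6 = 2.24
CYP2E1: 0.3 (unchanged)
Other: 0.3 (unchanged)
New clearance relative to baseline: 2.24 + 0.3 + 0.3 = 2.84.
New steady-state concentration = baseline ÷ relative clearance = 27.2 / 2.84 = 9.58 mg/L.

9.58 mg/L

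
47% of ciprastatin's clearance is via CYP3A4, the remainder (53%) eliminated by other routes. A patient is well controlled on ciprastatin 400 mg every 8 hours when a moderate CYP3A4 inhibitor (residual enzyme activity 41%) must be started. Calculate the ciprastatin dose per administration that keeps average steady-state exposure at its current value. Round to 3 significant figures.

289 mg

CYP3A4: 0.47 × 0.41 = 0.1927
Other: 0.53 (unchanged)
CL_new/CL_old = 0.1927 + 0.53 = 0.7227.
Exposure is unchanged when dose changes in proportion to clearance. New dose = 400 mg × 0.7227 = 289 mg.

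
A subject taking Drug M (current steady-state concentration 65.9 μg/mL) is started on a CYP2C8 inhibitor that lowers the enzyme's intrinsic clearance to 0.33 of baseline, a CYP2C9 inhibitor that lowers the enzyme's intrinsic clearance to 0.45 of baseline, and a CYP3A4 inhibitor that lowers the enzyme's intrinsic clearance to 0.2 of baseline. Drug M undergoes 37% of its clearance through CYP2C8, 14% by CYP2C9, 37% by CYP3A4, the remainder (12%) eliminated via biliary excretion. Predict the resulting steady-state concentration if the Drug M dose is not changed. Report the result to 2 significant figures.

The CYP2C8 pathway (37% of clearance) falls to 0.33× activity: 0.37 × 0.33 = 0.1221.
The CYP2C9 pathway (14% of clearance) drops to 0.45× activity: 0.14 × 0.45 = 0.063.
The CYP3A4 pathway (37% of clearance) is reduced to 0.2× activity: 0.37 × 0.2 = 0.074.
The remaining 12% of clearance is unaffected.
CL_new/CL_old = 0.1221 + 0.063 + 0.074 + 0.12 = 0.3791.
Dividing the baseline by the relative clearance: 65.9 / 0.3791 = 1.7 × 10² μg/mL.

1.7 × 10² μg/mL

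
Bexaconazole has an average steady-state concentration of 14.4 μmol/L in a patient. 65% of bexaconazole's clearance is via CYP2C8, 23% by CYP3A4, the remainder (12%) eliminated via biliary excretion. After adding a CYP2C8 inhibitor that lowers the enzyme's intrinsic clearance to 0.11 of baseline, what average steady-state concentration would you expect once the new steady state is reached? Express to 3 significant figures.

The CYP2C8 pathway (65% of clearance) drops to 0.11× activity: 0.65 × 0.11 = 0.0715.
CYP3A4 (23%) and the residual 12% are unaffected.
Relative clearance = 0.0715 + 0.23 + 0.12 = 0.4215.
New average steady-state concentration = baseline ÷ relative clearance = 14.4 / 0.4215 = 34.2 μmol/L.

34.2 μmol/L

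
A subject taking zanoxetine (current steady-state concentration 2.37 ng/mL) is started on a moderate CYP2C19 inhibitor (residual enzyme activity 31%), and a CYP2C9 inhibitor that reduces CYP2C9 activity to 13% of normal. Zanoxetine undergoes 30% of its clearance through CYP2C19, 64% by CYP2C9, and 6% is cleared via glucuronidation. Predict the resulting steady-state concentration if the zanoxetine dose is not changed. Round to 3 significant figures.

The CYP2C19 pathway (30% of clearance) is reduced to 0.31× activity: 0.3 × 0.31 = 0.093.
The CYP2C9 pathway (64% of clearance) is reduced to 0.13× activity: 0.64 × 0.13 = 0.0832.
The remaining 6% of clearance is unaffected.
New clearance relative to baseline: 0.093 + 0.0832 + 0.06 = 0.2362.
Dividing the baseline by the relative clearance: 2.37 / 0.2362 = 10.0 ng/mL.

10.0 ng/mL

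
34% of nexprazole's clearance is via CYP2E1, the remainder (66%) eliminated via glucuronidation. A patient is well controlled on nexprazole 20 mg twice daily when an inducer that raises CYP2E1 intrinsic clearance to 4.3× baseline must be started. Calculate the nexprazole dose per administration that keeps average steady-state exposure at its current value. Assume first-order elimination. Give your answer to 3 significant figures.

42.4 mg

CYP2E1: 0.34 × 4.3 = 1.462
Other: 0.66 (unchanged)
CL_new/CL_old = 1.462 + 0.66 = 2.122.
To maintain the same steady-state level, dose must scale with clearance: new dose = 20 × 2.122 = 42.4 mg.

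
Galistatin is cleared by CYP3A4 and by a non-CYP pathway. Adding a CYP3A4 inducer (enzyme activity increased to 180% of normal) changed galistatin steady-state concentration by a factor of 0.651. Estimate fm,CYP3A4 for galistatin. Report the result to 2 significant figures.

Call the CYP3A4 fraction fm. After the interaction, CL_new/CL_old = fm × 1.8 + (1 − fm).
Steady-state concentration ratio = 1 / (new CL fraction), so new CL fraction = 1 / 0.651 = 1.536.
fm × 1.8 + 1 − fm = 1.536  ⇒  fm × (1.8 − 1) = 0.5361  ⇒  fm = 0.67.

0.67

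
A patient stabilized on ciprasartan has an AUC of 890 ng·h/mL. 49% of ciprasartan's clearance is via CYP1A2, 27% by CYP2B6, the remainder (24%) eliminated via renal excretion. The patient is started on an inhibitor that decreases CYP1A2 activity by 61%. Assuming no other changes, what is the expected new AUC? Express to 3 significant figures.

1.27 × 10³ ng·h/mL

The CYP1A2 pathway (49% of clearance) drops to 0.39× activity: 0.49 × 0.39 = 0.1911.
CYP2B6 (27%) and the residual 24% are unaffected.
CL_new/CL_old = 0.1911 + 0.27 + 0.24 = 0.7011.
AUC ∝ 1/CL, so new value = 890 / 0.7011 = 1.27 × 10³ ng·h/mL.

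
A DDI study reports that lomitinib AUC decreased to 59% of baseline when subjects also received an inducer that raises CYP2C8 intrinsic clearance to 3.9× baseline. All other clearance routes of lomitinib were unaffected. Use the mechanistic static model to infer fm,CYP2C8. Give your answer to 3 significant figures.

Let x = fm,CYP2C8. Because AUC ∝ 1/CL, relative clearance rose to 1/0.590 = 1.695.
Setting x·3.9 + (1 − x) = 1.695 and solving: x = (1.695 − 1)/(3.9 − 1) = 0.240.

0.240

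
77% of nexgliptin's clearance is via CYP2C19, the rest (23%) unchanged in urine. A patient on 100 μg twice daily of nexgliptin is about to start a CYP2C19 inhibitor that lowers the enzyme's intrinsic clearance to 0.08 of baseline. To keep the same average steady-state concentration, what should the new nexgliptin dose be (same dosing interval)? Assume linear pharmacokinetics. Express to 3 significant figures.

The CYP2C19 pathway (77% of clearance) is reduced to 0.08× activity: 0.77 × 0.08 = 0.0616.
Non-CYP routes (23%) are unchanged.
New clearance relative to baseline: 0.0616 + 0.23 = 0.2916.
Css,avg = (dose rate)/CL, so holding Css fixed requires dose ∝ CL: 100 × 0.2916 = 29.2 μg.

29.2 μg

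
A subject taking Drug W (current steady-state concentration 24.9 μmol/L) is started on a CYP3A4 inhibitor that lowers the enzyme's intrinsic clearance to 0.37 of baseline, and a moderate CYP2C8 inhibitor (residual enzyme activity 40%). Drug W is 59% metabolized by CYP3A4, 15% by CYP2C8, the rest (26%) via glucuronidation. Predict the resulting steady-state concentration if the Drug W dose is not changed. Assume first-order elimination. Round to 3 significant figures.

46.3 μmol/L

CYP3A4: 0.59 × 0.37 = 0.2183
CYP2C8: 0.15 × 0.4 = 0.06
Other: 0.26 (unchanged)
CL_new/CL_old = 0.2183 + 0.06 + 0.26 = 0.5383.
Steady-state concentration ∝ 1/CL: new value = 24.9 / 0.5383 = 46.3 μmol/L.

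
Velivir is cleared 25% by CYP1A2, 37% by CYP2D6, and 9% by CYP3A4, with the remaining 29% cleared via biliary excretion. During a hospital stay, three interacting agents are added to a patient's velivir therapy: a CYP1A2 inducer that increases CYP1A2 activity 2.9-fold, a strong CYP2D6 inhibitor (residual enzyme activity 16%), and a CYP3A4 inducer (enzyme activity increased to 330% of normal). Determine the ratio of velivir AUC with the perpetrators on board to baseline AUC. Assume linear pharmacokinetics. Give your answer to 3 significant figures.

0.729

The CYP1A2 pathway (25% of clearance) rises to 2.9× activity: 0.25 × 2.9 = 0.725.
The CYP2D6 pathway (37% of clearance) drops to 0.16× activity: 0.37 × 0.16 = 0.0592.
The CYP3A4 pathway (9% of clearance) rises to 3.3× activity: 0.09 × 3.3 = 0.297.
The remaining 29% of clearance is unaffected.
Relative clearance = 0.725 + 0.0592 + 0.297 + 0.29 = 1.3712.
Because AUC varies inversely with clearance, the combined effect is 1 / 1.3712 = 0.729.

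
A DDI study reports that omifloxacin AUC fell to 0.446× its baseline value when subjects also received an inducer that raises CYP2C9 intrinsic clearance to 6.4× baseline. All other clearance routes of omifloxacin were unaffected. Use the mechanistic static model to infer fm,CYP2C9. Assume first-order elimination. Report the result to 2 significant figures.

0.23

Write x for the fraction cleared via CYP2C9. The observed AUC change means clearance rose to 1/0.446 = 2.242 of baseline.
Only the CYP2C9 route changed, so 2.242 = x·6.4 + (1 − x), giving x = 0.23.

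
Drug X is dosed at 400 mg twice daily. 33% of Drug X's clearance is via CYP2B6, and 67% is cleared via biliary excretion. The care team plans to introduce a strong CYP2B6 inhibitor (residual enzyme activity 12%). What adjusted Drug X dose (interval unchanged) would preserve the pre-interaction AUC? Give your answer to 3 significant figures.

The CYP2B6 pathway (33% of clearance) drops to 0.12× activity: 0.33 × 0.12 = 0.0396.
Non-CYP routes (67%) are unchanged.
CL_new/CL_old = 0.0396 + 0.67 = 0.7096.
To maintain the same steady-state level, dose must scale with clearance: new dose = 400 × 0.7096 = 284 mg.

284 mg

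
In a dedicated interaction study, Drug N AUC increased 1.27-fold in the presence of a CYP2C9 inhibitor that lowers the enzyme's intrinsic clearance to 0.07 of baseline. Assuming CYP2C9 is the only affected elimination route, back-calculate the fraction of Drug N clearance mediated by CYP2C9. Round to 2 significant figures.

0.23

Let fm be the CYP2C9 fraction. New clearance relative to baseline = fm × 0.07 + (1 − fm).
AUC ratio = 1 / (new CL fraction), so new CL fraction = 1 / 1.27 = 0.7874.
fm × 0.07 + 1 − fm = 0.7874  ⇒  fm × (0.07 − 1) = −0.2126  ⇒  fm = 0.23.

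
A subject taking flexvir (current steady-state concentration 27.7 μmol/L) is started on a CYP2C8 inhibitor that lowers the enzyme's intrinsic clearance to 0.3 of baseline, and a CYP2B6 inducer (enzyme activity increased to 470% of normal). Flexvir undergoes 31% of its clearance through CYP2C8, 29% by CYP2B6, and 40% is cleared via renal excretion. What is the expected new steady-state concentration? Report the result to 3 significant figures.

The CYP2C8 pathway (31% of clearance) drops to 0.3× activity: 0.31 × 0.3 = 0.093.
The CYP2B6 pathway (29% of clearance) is boosted to 4.7× activity: 0.29 × 4.7 = 1.363.
The remaining 40% of clearance is unaffected.
New clearance relative to baseline: 0.093 + 1.363 + 0.4 = 1.856.
New steady-state concentration = 27.7 / 1.856 = 14.9 μmol/L (concentration scales inversely with clearance).

14.9 μmol/L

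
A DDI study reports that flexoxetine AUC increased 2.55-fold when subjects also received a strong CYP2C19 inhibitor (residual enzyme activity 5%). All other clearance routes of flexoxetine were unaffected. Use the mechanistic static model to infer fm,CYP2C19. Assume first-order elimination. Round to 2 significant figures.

CL'/CL = 1 / 2.55 = 0.3922
0.05·fm + (1 − fm) = 0.3922
fm = (0.3922 − 1) / (0.05 − 1) = 0.64

0.64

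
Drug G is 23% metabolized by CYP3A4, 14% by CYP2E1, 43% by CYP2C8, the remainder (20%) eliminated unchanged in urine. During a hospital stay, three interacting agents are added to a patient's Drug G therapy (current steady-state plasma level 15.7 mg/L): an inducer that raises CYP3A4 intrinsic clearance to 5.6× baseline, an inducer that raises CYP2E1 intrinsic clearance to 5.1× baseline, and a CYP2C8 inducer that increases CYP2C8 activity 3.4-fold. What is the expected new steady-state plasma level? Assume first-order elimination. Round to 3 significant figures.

4.28 mg/L

The CYP3A4 pathway (23% of clearance) is boosted to 5.6× activity: 0.23 × 5.6 = 1.288.
The CYP2E1 pathway (14% of clearance) increases to 5.1× activity: 0.14 × 5.1 = 0.714.
The CYP2C8 pathway (43% of clearance) rises to 3.4× activity: 0.43 × 3.4 = 1.462.
Non-CYP routes (20%) are unchanged.
New clearance relative to baseline: 1.288 + 0.714 + 1.462 + 0.2 = 3.664.
Steady-state plasma level ∝ 1/CL: new value = 15.7 / 3.664 = 4.28 mg/L.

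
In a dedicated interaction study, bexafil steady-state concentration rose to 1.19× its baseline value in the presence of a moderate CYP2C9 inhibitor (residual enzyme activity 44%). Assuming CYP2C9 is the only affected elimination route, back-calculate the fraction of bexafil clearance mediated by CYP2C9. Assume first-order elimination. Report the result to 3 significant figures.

0.285

Write x for the fraction cleared via CYP2C9. The observed steady-state concentration change means clearance fell to 1/1.19 = 0.8403 of baseline.
Setting x·0.44 + (1 − x) = 0.8403 and solving: x = (0.8403 − 1)/(0.44 − 1) = 0.285.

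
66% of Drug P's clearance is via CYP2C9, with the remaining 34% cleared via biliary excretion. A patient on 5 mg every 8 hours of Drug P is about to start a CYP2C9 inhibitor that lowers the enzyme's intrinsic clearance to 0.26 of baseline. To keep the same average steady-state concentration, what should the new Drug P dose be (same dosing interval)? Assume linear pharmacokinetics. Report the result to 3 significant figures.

The CYP2C9 pathway (66% of clearance) is reduced to 0.26× activity: 0.66 × 0.26 = 0.1716.
Non-CYP routes (34%) are unchanged.
CL_new/CL_old = 0.1716 + 0.34 = 0.5116.
To maintain the same steady-state level, dose must scale with clearance: new dose = 5 × 0.5116 = 2.56 mg.

2.56 mg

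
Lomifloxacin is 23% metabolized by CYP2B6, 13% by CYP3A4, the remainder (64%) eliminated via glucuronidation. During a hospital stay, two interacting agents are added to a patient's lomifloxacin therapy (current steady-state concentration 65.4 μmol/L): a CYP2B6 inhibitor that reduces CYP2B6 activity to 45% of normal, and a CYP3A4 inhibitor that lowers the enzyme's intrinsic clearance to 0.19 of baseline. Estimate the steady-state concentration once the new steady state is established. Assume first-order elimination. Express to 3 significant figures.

The CYP2B6 pathway (23% of clearance) falls to 0.45× activity: 0.23 × 0.45 = 0.1035.
The CYP3A4 pathway (13% of clearance) drops to 0.19× activity: 0.13 × 0.19 = 0.0247.
Non-CYP routes (64%) are unchanged.
CL_new/CL_old = 0.1035 + 0.0247 + 0.64 = 0.7682.
Dividing the baseline by the relative clearance: 65.4 / 0.7682 = 85.1 μmol/L.

85.1 μmol/L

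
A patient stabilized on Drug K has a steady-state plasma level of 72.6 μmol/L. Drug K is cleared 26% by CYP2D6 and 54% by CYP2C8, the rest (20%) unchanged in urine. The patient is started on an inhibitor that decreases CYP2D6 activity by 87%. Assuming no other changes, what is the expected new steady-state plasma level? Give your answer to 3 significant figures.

93.8 μmol/L

CYP2D6: 0.26 × 0.13 = 0.0338
CYP2C8: 0.54 (unchanged)
Other: 0.2 (unchanged)
New clearance relative to baseline: 0.0338 + 0.54 + 0.2 = 0.7738.
Steady-state plasma level ∝ 1/CL, so new value = 72.6 / 0.7738 = 93.8 μmol/L.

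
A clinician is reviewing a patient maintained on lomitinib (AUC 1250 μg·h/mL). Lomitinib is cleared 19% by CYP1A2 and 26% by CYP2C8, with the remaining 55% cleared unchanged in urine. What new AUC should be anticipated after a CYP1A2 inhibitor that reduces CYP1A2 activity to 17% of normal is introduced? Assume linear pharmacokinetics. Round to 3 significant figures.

CYP1A2: 0.19 × 0.17 = 0.0323
CYP2C8: 0.26 (unchanged)
Other: 0.55 (unchanged)
CL_new/CL_old = 0.0323 + 0.26 + 0.55 = 0.8423.
With dosing unchanged, AUC scales as 1/CL: 1250 / 0.8423 = 1.48 × 10³ μg·h/mL.

1.48 × 10³ μg·h/mL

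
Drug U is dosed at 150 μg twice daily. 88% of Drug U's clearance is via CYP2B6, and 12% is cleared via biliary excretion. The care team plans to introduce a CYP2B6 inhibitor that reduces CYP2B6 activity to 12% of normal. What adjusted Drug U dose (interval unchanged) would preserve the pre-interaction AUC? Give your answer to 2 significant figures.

CYP2B6: 0.88 × 0.12 = 0.1056
Other: 0.12 (unchanged)
Relative clearance = 0.1056 + 0.12 = 0.2256.
Css,avg = (dose rate)/CL, so holding Css fixed requires dose ∝ CL: 150 × 0.2256 = 34 μg.

34 μg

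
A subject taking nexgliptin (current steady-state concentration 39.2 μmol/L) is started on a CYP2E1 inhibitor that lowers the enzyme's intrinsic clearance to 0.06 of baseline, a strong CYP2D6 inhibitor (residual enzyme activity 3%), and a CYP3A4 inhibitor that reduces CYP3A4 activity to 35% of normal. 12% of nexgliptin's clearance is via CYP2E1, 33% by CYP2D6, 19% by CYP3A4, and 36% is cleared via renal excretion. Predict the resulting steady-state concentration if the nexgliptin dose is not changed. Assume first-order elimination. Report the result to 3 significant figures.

CYP2E1: 0.12 × 0.06 = 0.0072
CYP2D6: 0.33 × 0.03 = 0.0099
CYP3A4: 0.19 × 0.35 = 0.0665
Other: 0.36 (unchanged)
Relative clearance = 0.0072 + 0.0099 + 0.0665 + 0.36 = 0.4436.
Dividing the baseline by the relative clearance: 39.2 / 0.4436 = 88.4 μmol/L.

88.4 μmol/L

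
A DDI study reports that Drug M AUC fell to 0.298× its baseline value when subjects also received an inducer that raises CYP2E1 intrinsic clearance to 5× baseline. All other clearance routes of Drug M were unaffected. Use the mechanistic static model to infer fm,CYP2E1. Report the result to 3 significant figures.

Call the CYP2E1 fraction fm. After the interaction, CL_new/CL_old = fm × 5 + (1 − fm).
AUC ratio = 1 / (new CL fraction), so new CL fraction = 1 / 0.298 = 3.356.
fm × 5 + 1 − fm = 3.356  ⇒  fm × (5 − 1) = 2.356  ⇒  fm = 0.589.

0.589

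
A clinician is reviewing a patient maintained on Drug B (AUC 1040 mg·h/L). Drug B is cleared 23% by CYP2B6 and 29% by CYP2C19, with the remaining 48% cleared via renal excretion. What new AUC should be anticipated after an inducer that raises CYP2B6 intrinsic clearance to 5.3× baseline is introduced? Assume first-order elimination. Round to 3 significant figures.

CYP2B6: 0.23 × 5.3 = 1.219
CYP2C19: 0.29 (unchanged)
Other: 0.48 (unchanged)
New clearance relative to baseline: 1.219 + 0.29 + 0.48 = 1.989.
AUC ∝ 1/CL, so new value = 1040 / 1.989 = 523 mg·h/L.

523 mg·h/L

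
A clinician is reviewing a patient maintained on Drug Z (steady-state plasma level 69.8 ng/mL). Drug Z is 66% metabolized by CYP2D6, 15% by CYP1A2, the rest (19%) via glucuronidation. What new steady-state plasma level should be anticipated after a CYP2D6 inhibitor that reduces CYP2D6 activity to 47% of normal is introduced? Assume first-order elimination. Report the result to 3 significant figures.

The CYP2D6 pathway (66% of clearance) is reduced to 0.47× activity: 0.66 × 0.47 = 0.3102.
CYP1A2 (15%) and the residual 19% are unaffected.
CL_new/CL_old = 0.3102 + 0.15 + 0.19 = 0.6502.
New steady-state plasma level = baseline ÷ relative clearance = 69.8 / 0.6502 = 107 ng/mL.

107 ng/mL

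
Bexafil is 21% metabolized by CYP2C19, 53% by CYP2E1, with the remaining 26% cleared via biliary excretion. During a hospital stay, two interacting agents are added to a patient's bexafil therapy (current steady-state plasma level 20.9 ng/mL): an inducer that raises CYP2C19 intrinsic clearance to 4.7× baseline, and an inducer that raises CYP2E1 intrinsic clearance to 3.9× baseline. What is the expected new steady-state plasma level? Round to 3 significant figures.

6.31 ng/mL

The CYP2C19 pathway (21% of clearance) is boosted to 4.7× activity: 0.21 × 4.7 = 0.987.
The CYP2E1 pathway (53% of clearance) increases to 3.9× activity: 0.53 × 3.9 = 2.067.
The remaining 26% of clearance is unaffected.
Relative clearance = 0.987 + 2.067 + 0.26 = 3.314.
Dividing the baseline by the relative clearance: 20.9 / 3.314 = 6.31 ng/mL.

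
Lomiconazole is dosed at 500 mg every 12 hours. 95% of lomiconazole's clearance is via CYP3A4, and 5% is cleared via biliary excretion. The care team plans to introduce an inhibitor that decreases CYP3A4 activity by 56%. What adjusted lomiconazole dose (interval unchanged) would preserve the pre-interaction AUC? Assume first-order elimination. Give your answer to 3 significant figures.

234 mg

The CYP3A4 pathway (95% of clearance) falls to 0.44× activity: 0.95 × 0.44 = 0.418.
Non-CYP routes (5%) are unchanged.
New clearance relative to baseline: 0.418 + 0.05 = 0.468.
Css,avg = (dose rate)/CL, so holding Css fixed requires dose ∝ CL: 500 × 0.468 = 234 mg.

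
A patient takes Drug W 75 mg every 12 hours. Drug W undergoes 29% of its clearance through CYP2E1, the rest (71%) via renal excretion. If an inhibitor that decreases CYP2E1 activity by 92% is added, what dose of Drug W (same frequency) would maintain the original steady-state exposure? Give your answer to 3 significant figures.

55.0 mg

CYP2E1: 0.29 × 0.08 = 0.0232
Other: 0.71 (unchanged)
Relative clearance = 0.0232 + 0.71 = 0.7332.
To maintain the same steady-state level, dose must scale with clearance: new dose = 75 × 0.7332 = 55.0 mg.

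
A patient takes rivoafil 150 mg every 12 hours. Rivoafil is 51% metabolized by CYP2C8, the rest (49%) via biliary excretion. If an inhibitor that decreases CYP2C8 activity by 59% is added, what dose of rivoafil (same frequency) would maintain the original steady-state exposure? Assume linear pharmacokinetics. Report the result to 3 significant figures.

CYP2C8: 0.51 × 0.41 = 0.2091
Other: 0.49 (unchanged)
CL_new/CL_old = 0.2091 + 0.49 = 0.6991.
Exposure is unchanged when dose changes in proportion to clearance. New dose = 150 mg × 0.6991 = 105 mg.

105 mg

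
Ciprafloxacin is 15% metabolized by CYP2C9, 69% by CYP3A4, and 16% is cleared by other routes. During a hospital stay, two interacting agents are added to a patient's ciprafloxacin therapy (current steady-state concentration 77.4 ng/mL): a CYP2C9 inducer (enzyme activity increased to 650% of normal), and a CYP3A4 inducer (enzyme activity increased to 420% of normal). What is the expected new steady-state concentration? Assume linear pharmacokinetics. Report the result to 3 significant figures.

19.2 ng/mL

The CYP2C9 pathway (15% of clearance) increases to 6.5× activity: 0.15 × 6.5 = 0.975.
The CYP3A4 pathway (69% of clearance) rises to 4.2× activity: 0.69 × 4.2 = 2.898.
The remaining 16% of clearance is unaffected.
Relative clearance = 0.975 + 2.898 + 0.16 = 4.033.
Dividing the baseline by the relative clearance: 77.4 / 4.033 = 19.2 ng/mL.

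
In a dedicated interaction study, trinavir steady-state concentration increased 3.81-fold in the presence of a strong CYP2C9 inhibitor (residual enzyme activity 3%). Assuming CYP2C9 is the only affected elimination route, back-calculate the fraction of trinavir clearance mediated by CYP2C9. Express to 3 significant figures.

CL'/CL = 1 / 3.81 = 0.2625
0.03·fm + (1 − fm) = 0.2625
fm = (0.2625 − 1) / (0.03 − 1) = 0.760

0.760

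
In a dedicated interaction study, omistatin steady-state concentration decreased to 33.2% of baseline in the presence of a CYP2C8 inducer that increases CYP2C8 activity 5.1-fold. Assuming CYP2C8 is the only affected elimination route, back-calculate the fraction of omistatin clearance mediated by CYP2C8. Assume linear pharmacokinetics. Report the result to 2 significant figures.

0.49

Let fm be the CYP2C8 fraction. New clearance relative to baseline = fm × 5.1 + (1 − fm).
Steady-state concentration ratio = 1 / (new CL fraction), so new CL fraction = 1 / 0.332 = 3.012.
fm × 5.1 + 1 − fm = 3.012  ⇒  fm × (5.1 − 1) = 2.012  ⇒  fm = 0.49.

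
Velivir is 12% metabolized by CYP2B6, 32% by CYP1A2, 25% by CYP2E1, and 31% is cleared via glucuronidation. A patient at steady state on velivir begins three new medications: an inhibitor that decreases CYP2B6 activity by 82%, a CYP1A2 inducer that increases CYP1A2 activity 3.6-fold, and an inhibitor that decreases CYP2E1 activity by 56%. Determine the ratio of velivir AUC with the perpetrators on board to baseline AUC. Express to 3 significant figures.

CYP2B6: 0.12 × 0.18 = 0.0216
CYP1A2: 0.32 × 3.6 = 1.152
CYP2E1: 0.25 × 0.44 = 0.11
Other: 0.31 (unchanged)
New clearance relative to baseline: 0.0216 + 1.152 + 0.11 + 0.31 = 1.5936.
Because AUC varies inversely with clearance, the combined effect is 1 / 1.5936 = 0.628.

0.628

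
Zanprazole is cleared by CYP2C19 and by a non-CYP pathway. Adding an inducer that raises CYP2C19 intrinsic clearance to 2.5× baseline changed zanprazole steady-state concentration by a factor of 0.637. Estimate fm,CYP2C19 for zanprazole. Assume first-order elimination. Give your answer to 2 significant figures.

0.38

Write x for the fraction cleared via CYP2C19. The observed steady-state concentration change means clearance rose to 1/0.637 = 1.57 of baseline.
Setting x·2.5 + (1 − x) = 1.57 and solving: x = (1.57 − 1)/(2.5 − 1) = 0.38.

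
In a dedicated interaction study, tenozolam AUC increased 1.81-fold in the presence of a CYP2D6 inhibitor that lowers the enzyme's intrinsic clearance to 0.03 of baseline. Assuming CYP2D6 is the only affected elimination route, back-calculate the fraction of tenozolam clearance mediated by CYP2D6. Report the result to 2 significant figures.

Let x = fm,CYP2D6. Because AUC ∝ 1/CL, relative clearance fell to 1/1.81 = 0.5525.
Only the CYP2D6 route changed, so 0.5525 = x·0.03 + (1 − x), giving x = 0.46.

0.46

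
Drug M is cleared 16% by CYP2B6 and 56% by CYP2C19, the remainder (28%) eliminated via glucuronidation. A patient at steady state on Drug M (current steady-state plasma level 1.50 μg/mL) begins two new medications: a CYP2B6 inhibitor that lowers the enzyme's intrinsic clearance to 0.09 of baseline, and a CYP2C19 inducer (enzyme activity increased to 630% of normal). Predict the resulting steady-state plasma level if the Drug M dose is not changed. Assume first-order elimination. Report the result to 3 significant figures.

0.392 μg/mL

The CYP2B6 pathway (16% of clearance) drops to 0.09× activity: 0.16 × 0.09 = 0.0144.
The CYP2C19 pathway (56% of clearance) is boosted to 6.3× activity: 0.56 × 6.3 = 3.528.
The remaining 28% of clearance is unaffected.
CL_new/CL_old = 0.0144 + 3.528 + 0.28 = 3.8224.
Steady-state plasma level ∝ 1/CL: new value = 1.50 / 3.8224 = 0.392 μg/mL.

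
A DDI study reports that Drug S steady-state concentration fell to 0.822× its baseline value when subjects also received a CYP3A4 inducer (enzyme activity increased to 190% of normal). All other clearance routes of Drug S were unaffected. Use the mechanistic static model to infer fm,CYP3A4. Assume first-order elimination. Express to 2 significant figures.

0.24

CL'/CL = 1 / 0.822 = 1.217
1.9·fm + (1 − fm) = 1.217
fm = (1.217 − 1) / (1.9 − 1) = 0.24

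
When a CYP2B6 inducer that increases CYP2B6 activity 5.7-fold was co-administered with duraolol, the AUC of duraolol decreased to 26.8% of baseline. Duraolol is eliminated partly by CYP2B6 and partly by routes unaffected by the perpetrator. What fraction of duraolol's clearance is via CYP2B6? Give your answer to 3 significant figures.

0.581

Write x for the fraction cleared via CYP2B6. The observed AUC change means clearance rose to 1/0.268 = 3.731 of baseline.
Only the CYP2B6 route changed, so 3.731 = x·5.7 + (1 − x), giving x = 0.581.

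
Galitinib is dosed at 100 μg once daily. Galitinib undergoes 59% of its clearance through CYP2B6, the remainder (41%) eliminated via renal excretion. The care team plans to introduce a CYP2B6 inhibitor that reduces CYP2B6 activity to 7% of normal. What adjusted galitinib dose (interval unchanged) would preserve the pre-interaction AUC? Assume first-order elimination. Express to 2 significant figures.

CYP2B6: 0.59 × 0.07 = 0.0413
Other: 0.41 (unchanged)
CL_new/CL_old = 0.0413 + 0.41 = 0.4513.
Exposure is unchanged when dose changes in proportion to clearance. New dose = 100 μg × 0.4513 = 45 μg.

45 μg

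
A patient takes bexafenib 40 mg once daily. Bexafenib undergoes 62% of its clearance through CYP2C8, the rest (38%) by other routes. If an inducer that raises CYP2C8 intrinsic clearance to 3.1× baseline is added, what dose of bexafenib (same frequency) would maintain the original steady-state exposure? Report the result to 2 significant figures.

The CYP2C8 pathway (62% of clearance) increases to 3.1× activity: 0.62 × 3.1 = 1.922.
The remaining 38% of clearance is unaffected.
New clearance relative to baseline: 1.922 + 0.38 = 2.302.
Css,avg = (dose rate)/CL, so holding Css fixed requires dose ∝ CL: 40 × 2.302 = 92 mg.

92 mg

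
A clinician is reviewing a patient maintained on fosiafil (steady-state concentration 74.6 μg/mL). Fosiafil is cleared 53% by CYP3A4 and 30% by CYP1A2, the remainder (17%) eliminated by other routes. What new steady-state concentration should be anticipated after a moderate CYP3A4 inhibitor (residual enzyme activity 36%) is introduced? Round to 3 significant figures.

113 μg/mL

The CYP3A4 pathway (53% of clearance) falls to 0.36× activity: 0.53 × 0.36 = 0.1908.
CYP1A2 (30%) and the residual 17% are unaffected.
Relative clearance = 0.1908 + 0.3 + 0.17 = 0.6608.
With dosing unchanged, steady-state concentration scales as 1/CL: 74.6 / 0.6608 = 113 μg/mL.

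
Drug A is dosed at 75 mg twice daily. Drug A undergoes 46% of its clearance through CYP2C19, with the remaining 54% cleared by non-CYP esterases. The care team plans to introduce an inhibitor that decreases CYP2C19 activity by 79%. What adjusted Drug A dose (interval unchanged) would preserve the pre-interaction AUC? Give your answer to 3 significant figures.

The CYP2C19 pathway (46% of clearance) is reduced to 0.21× activity: 0.46 × 0.21 = 0.0966.
Non-CYP routes (54%) are unchanged.
New clearance relative to baseline: 0.0966 + 0.54 = 0.6366.
Css,avg = (dose rate)/CL, so holding Css fixed requires dose ∝ CL: 75 × 0.6366 = 47.7 mg.

47.7 mg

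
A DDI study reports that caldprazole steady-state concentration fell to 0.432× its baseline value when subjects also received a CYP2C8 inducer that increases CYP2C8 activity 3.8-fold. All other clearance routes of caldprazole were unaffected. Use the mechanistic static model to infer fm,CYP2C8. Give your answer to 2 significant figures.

Call the CYP2C8 fraction fm. After the interaction, CL_new/CL_old = fm × 3.8 + (1 − fm).
Steady-state concentration ratio = 1 / (new CL fraction), so new CL fraction = 1 / 0.432 = 2.315.
fm × 3.8 + 1 − fm = 2.315  ⇒  fm × (3.8 − 1) = 1.315  ⇒  fm = 0.47.

0.47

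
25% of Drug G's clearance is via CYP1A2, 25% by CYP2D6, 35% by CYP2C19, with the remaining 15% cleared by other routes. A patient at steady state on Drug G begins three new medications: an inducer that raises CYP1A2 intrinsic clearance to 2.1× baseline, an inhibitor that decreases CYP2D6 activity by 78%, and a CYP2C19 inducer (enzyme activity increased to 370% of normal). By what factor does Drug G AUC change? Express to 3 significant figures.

0.494

CYP1A2: 0.25 × 2.1 = 0.525
CYP2D6: 0.25 × 0.22 = 0.055
CYP2C19: 0.35 × 3.7 = 1.295
Other: 0.15 (unchanged)
CL_new/CL_old = 0.525 + 0.055 + 1.295 + 0.15 = 2.025.
AUC ∝ 1/CL: fold-change = 1 / 2.025 = 0.494.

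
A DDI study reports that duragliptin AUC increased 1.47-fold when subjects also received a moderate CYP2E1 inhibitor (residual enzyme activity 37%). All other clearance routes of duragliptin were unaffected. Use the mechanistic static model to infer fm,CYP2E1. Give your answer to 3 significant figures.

Let x = fm,CYP2E1. Because AUC ∝ 1/CL, relative clearance fell to 1/1.47 = 0.6803.
Setting x·0.37 + (1 − x) = 0.6803 and solving: x = (0.6803 − 1)/(0.37 − 1) = 0.508.

0.508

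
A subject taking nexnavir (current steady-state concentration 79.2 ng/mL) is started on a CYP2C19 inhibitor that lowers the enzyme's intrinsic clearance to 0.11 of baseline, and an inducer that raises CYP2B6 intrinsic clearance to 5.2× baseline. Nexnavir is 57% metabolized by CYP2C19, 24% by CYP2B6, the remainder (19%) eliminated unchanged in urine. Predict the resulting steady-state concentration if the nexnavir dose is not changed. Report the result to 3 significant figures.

52.8 ng/mL

The CYP2C19 pathway (57% of clearance) drops to 0.11× activity: 0.57 × 0.11 = 0.0627.
The CYP2B6 pathway (24% of clearance) rises to 5.2× activity: 0.24 × 5.2 = 1.248.
The remaining 19% of clearance is unaffected.
New clearance relative to baseline: 0.0627 + 1.248 + 0.19 = 1.5007.
Steady-state concentration ∝ 1/CL: new value = 79.2 / 1.5007 = 52.8 ng/mL.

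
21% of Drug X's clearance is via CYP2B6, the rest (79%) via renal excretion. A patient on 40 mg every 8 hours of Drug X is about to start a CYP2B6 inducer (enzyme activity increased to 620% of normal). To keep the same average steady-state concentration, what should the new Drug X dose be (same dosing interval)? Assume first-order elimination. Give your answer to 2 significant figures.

84 mg

CYP2B6: 0.21 × 6.2 = 1.302
Other: 0.79 (unchanged)
New clearance relative to baseline: 1.302 + 0.79 = 2.092.
To maintain the same steady-state level, dose must scale with clearance: new dose = 40 × 2.092 = 84 mg.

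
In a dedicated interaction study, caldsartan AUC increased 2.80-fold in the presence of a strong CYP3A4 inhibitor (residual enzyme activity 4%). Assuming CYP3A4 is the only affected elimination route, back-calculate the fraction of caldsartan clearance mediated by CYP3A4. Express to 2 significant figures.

0.67

Call the CYP3A4 fraction fm. After the interaction, CL_new/CL_old = fm × 0.04 + (1 − fm).
AUC ratio = 1 / (new CL fraction), so new CL fraction = 1 / 2.80 = 0.3571.
fm × 0.04 + 1 − fm = 0.3571  ⇒  fm × (0.04 − 1) = −0.6429  ⇒  fm = 0.67.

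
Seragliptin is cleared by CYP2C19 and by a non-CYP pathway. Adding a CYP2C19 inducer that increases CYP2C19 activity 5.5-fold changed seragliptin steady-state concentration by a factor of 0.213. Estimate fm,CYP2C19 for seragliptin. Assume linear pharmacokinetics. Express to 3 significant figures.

Let x = fm,CYP2C19. Because steady-state concentration ∝ 1/CL, relative clearance rose to 1/0.213 = 4.695.
Setting x·5.5 + (1 − x) = 4.695 and solving: x = (4.695 − 1)/(5.5 − 1) = 0.821.

0.821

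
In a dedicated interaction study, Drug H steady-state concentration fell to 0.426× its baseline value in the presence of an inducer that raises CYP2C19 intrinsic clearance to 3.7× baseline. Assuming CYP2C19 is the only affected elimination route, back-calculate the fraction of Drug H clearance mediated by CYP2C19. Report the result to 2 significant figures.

0.50

Let fm be the CYP2C19 fraction. New clearance relative to baseline = fm × 3.7 + (1 − fm).
Steady-state concentration ratio = 1 / (new CL fraction), so new CL fraction = 1 / 0.426 = 2.347.
fm × 3.7 + 1 − fm = 2.347  ⇒  fm × (3.7 − 1) = 1.347  ⇒  fm = 0.50.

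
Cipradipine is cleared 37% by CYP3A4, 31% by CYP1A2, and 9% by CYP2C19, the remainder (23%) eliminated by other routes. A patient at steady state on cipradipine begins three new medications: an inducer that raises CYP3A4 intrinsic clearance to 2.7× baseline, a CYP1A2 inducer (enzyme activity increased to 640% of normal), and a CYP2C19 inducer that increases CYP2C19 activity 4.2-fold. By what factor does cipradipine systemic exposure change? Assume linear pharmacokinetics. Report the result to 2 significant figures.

0.28

The CYP3A4 pathway (37% of clearance) increases to 2.7× activity: 0.37 × 2.7 = 0.999.
The CYP1A2 pathway (31% of clearance) increases to 6.4× activity: 0.31 × 6.4 = 1.984.
The CYP2C19 pathway (9% of clearance) increases to 4.2× activity: 0.09 × 4.2 = 0.378.
Non-CYP routes (23%) are unchanged.
Relative clearance = 0.999 + 1.984 + 0.378 + 0.23 = 3.591.
Net systemic exposure ratio = 1 / 3.591 = 0.28.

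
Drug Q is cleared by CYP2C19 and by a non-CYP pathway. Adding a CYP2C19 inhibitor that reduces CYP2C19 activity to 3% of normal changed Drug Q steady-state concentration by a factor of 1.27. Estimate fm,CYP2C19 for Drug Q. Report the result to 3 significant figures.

0.219

CL'/CL = 1 / 1.27 = 0.7874
0.03·fm + (1 − fm) = 0.7874
fm = (0.7874 − 1) / (0.03 − 1) = 0.219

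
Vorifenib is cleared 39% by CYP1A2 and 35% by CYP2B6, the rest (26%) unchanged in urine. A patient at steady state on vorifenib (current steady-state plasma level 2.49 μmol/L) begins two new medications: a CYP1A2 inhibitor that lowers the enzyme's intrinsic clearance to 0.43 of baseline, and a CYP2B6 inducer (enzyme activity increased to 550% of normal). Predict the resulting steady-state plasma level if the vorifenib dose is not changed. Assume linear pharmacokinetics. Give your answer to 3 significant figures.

The CYP1A2 pathway (39% of clearance) is reduced to 0.43× activity: 0.39 × 0.43 = 0.1677.
The CYP2B6 pathway (35% of clearance) rises to 5.5× activity: 0.35 × 5.5 = 1.925.
The remaining 26% of clearance is unaffected.
New clearance relative to baseline: 0.1677 + 1.925 + 0.26 = 2.3527.
Steady-state plasma level ∝ 1/CL: new value = 2.49 / 2.3527 = 1.06 μmol/L.

1.06 μmol/L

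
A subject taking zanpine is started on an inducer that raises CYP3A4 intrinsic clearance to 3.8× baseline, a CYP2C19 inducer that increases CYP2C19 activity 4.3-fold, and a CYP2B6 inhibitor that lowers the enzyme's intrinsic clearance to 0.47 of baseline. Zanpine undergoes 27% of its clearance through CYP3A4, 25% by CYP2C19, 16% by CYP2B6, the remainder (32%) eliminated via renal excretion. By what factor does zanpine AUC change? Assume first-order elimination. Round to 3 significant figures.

The CYP3A4 pathway (27% of clearance) is boosted to 3.8× activity: 0.27 × 3.8 = 1.026.
The CYP2C19 pathway (25% of clearance) is boosted to 4.3× activity: 0.25 × 4.3 = 1.075.
The CYP2B6 pathway (16% of clearance) falls to 0.47× activity: 0.16 × 0.47 = 0.0752.
Non-CYP routes (32%) are unchanged.
Relative clearance = 1.026 + 1.075 + 0.0752 + 0.32 = 2.4962.
Net AUC ratio = 1 / 2.4962 = 0.401.

0.401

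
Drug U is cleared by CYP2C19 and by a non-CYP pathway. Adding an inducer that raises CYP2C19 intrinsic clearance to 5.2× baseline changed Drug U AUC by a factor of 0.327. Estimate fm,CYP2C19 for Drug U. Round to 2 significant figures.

Let x = fm,CYP2C19. Because AUC ∝ 1/CL, relative clearance rose to 1/0.327 = 3.058.
Setting x·5.2 + (1 − x) = 3.058 and solving: x = (3.058 − 1)/(5.2 − 1) = 0.49.

0.49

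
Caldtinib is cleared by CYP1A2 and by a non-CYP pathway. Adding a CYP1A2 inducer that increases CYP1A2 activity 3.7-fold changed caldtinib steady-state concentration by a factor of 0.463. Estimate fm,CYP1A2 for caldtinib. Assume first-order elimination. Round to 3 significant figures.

CL'/CL = 1 / 0.463 = 2.16
3.7·fm + (1 − fm) = 2.16
fm = (2.16 − 1) / (3.7 − 1) = 0.430

0.430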